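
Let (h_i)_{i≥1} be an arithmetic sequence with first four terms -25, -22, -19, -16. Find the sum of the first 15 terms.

Common difference d = 3.
h_i = -25 + (i - 1)·3.
h_{15} = 17; S = 15·(-25 + 17)/2 = -60.

-60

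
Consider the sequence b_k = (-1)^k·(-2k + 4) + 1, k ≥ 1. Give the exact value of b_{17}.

31

(-1)^17 = -1; -2k + 4 at k=17 is -30; so b_{17} = 31.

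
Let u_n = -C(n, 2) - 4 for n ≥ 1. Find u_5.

-14

C(5, 2) = 10, so u_5 = -14.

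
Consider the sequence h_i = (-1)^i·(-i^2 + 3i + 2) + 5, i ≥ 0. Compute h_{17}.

(-1)^17 = -1; -i^2 + 3i + 2 at i=17 is -236; so h_{17} = 241.

241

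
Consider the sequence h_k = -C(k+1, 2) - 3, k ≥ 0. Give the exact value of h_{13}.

C(14, 2) = 91, so h_{13} = -94.

-94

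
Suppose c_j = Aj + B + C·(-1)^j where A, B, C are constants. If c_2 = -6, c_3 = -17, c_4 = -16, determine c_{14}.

-66

Write the equations: 2A + B + C = -6; 3A + B - C = -17; 4A + B + C = -16.
Subtracting the first from the second: A - 2C = -11.
Subtracting the second from the third: A + 2C = 1.
Solving: C = 3, A = -5, then B = 1.
So c_j = -5·j + 1 + 3·(-1)^j; at j=14 this is -66.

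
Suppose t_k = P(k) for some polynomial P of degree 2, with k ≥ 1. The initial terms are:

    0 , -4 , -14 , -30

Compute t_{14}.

-520

1st diffs: -4, -10, -16.
2nd diffs: -6, -6 (constant).
Newton forward-difference form: t_k = (-4)·C(k-1,1) + (-6)·C(k-1,2).
At k = 14: k-1 = 13, so t_{14} = -52 - 468 = -520.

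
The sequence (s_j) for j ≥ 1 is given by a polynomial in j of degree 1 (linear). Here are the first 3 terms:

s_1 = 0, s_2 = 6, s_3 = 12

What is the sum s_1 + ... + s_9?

216

1st diffs: 6, 6 (constant).
So s_j = 6j - 6.
Continuing: …, 18, 24, 30, 36, …, s_9 = 48.
Summing j = 1..9 (9 terms) gives 216.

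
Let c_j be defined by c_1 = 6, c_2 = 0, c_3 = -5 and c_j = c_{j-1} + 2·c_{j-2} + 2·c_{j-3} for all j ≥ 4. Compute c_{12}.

c_4 = 7; c_5 = -3; c_6 = 1; c_7 = 9; c_8 = 5; c_9 = 25; c_{10} = 53; c_{11} = 113; c_{12} = 269.

269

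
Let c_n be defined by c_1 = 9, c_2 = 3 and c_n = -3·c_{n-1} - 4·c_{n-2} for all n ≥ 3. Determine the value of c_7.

531

Step forward from the initial values:
c_3 = -45;  c_4 = 123;  c_5 = -189;  c_6 = 75;  c_7 = 531.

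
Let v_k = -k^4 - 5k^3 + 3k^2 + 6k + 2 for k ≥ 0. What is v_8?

v_8 = -1·8^4 - 5·8^3 + 3·8^2 + 6·8 + 2 = -6414.

-6414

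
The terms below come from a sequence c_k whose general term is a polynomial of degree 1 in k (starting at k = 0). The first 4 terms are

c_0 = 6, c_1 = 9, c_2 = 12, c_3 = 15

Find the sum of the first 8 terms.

132

1st diffs: 3, 3, 3 (constant).
So c_k = 3k + 6.
Continuing: 18, 21, 24, 27.
Summing k = 0..7 (8 terms) gives 132.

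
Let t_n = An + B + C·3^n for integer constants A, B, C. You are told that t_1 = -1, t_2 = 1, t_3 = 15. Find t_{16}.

At n = 1, 2, 3: A + B + 3C = -1; 2A + B + 9C = 1; 3A + B + 27C = 15.
Subtracting the first from the second: A + 6C = 2.
Subtracting the second from the third: A + 18C = 14.
Solving: C = 1, A = -4, then B = 0.
Hence t_{16} = -4·16 + 0 + 1·43046721 = 43046657.

43046657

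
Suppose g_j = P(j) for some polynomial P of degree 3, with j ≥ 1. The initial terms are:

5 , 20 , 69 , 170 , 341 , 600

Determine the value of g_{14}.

8000

1st diffs: 15, 49, 101, 171, 259.
2nd diffs: 34, 52, 70, 88.
3rd diffs: 18, 18, 18 (constant).
Newton forward-difference form: g_j = 5 + 15·C(j-1,1) + 34·C(j-1,2) + 18·C(j-1,3).
At j = 14: j-1 = 13, so g_{14} = 5 + 195 + 2652 + 5148 = 8000.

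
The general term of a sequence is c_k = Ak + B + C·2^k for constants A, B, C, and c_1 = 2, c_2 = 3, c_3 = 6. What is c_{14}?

16371

Write the equations: A + B + 2C = 2; 2A + B + 4C = 3; 3A + B + 8C = 6.
Subtracting the first from the second: A + 2C = 1.
Subtracting the second from the third: A + 4C = 3.
Solving: C = 1, A = -1, then B = 1.
So c_k = -1·k + 1 + 1·2^k; at k=14 this is 16371.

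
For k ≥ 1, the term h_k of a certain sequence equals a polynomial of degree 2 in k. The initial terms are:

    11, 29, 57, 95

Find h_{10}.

533

1st diffs: 18, 28, 38.
2nd diffs: 10, 10 (constant).
So h_k = 5k^2 + 3k + 3.
Evaluating at k = 10 gives h_{10} = 533.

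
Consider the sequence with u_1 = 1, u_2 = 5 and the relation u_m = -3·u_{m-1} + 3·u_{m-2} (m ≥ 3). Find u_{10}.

148635

u_3 = -12; u_4 = 51; u_5 = -189; u_6 = 720; u_7 = -2727; u_8 = 10341; u_9 = -39204; u_{10} = 148635.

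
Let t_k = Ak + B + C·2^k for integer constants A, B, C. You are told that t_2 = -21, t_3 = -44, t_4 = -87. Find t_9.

-2582

Write the equations: 2A + B + 4C = -21; 3A + B + 8C = -44; 4A + B + 16C = -87.
Subtracting the first from the second: A + 4C = -23.
Subtracting the second from the third: A + 8C = -43.
Solving: C = -5, A = -3, then B = 5.
Therefore t_9 = -27 + 5 + (-5)·512 = -2582.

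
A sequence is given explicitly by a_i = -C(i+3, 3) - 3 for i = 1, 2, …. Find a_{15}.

C(18, 3) = 816, so a_{15} = -819.

-819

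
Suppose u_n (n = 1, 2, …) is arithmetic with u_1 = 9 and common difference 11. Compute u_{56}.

614

u_n = 9 + (n - 1)·11.
u_{56} = 9 + 55·11 = 614.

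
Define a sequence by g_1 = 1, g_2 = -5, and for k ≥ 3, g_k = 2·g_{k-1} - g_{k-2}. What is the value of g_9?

-47

Compute successive terms:
g_3 = -11; g_4 = -17; g_5 = -23; g_6 = -29; g_7 = -35; g_8 = -41; g_9 = -47.
(Characteristic roots are 1 and 1.)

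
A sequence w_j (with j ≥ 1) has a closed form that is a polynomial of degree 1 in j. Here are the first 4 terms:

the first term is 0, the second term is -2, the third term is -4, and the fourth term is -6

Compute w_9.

1st diffs: -2, -2, -2 (constant).
So w_j = -2j + 2.
Evaluating at j = 9 gives w_9 = -16.

-16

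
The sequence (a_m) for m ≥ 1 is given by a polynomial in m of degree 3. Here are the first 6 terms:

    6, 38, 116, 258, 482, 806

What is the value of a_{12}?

5858

1st diffs: 32, 78, 142, 224, 324.
2nd diffs: 46, 64, 82, 100.
3rd diffs: 18, 18, 18 (constant).
So a_m = 3m^3 + 5m^2 - 4m + 2.
Evaluating at m = 12 gives a_{12} = 5858.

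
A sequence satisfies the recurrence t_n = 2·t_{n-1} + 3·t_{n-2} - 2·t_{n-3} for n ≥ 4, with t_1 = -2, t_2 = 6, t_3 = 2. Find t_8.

t_4 = 26;  t_5 = 46;  t_6 = 166;  t_7 = 418;  t_8 = 1242.

1242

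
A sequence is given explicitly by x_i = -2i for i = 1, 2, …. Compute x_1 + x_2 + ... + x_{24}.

-600

Over i = 1..24: Σi = 300.
Total = (-2)·300 = -600.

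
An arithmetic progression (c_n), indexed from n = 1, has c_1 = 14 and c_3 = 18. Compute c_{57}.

126

Common difference d = (18 - 14) / (3 - 1) = 2.
c_n = 14 + (n - 1)·2.
c_{57} = 14 + 56·2 = 126.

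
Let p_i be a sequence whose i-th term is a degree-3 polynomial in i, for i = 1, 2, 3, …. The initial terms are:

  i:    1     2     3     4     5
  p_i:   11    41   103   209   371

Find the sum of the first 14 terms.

26544

1st diffs: 30, 62, 106, 162.
2nd diffs: 32, 44, 56.
3rd diffs: 12, 12 (constant).
Newton forward-difference form: p_i = 11 + 30·C(i-1,1) + 32·C(i-1,2) + 12·C(i-1,3).
Continuing: …, 601, 911, 1313, 1819, …, p_{14} = 6329.
Summing i = 1..14 (14 terms) gives 26544.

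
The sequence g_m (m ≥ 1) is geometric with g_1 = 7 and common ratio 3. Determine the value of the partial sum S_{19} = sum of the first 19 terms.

4067915131

g_m = 7·3^(m-1).
S = 7·(3^19 - 1)/(3 - 1) = 7·(1162261467 - 1)/(2) = 4067915131.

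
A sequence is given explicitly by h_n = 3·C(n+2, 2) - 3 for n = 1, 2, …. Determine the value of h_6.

81

C(8, 2) = 28, so h_6 = 81.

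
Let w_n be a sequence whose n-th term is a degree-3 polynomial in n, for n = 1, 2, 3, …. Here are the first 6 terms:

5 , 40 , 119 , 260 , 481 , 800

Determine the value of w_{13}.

7289

1st diffs: 35, 79, 141, 221, 319.
2nd diffs: 44, 62, 80, 98.
3rd diffs: 18, 18, 18 (constant).
So w_n = 3n^3 + 4n^2 + 2n - 4.
Evaluating at n = 13 gives w_{13} = 7289.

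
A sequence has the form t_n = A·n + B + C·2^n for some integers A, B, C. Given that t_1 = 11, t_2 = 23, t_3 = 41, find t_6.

Write the equations: A + B + 2C = 11; 2A + B + 4C = 23; 3A + B + 8C = 41.
Subtracting the first from the second: A + 2C = 12.
Subtracting the second from the third: A + 4C = 18.
Solving: C = 3, A = 6, then B = -1.
So t_n = 6·n + (-1) + 3·2^n; at n=6 this is 227.

227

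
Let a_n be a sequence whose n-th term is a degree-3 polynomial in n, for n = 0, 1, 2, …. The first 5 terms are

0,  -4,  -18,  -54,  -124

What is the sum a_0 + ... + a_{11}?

1st diffs: -4, -14, -36, -70.
2nd diffs: -10, -22, -34.
3rd diffs: -12, -12 (constant).
Newton forward-difference form: a_n = (-4)·C(n,1) + (-10)·C(n,2) + (-12)·C(n,3).
Continuing: …, -240, -414, -658, -984, …, a_{11} = -2574.
Summing n = 0..11 (12 terms) gives -8404.

-8404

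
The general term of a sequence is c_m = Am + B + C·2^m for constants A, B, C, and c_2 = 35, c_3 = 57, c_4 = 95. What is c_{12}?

16463

Plug in m = 2, 3, 4: 2A + B + 4C = 35; 3A + B + 8C = 57; 4A + B + 16C = 95.
Subtracting the first from the second: A + 4C = 22.
Subtracting the second from the third: A + 8C = 38.
Solving: C = 4, A = 6, then B = 7.
Therefore c_{12} = 72 + 7 + 4·4096 = 16463.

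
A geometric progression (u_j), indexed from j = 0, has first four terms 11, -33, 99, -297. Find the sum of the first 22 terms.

Common ratio r = -3.
u_j = 11·(-3)^(j-0).
S = 11·((-3)^22 - 1)/(-3 - 1) = 11·(31381059609 - 1)/(-4) = -86297913922.

-86297913922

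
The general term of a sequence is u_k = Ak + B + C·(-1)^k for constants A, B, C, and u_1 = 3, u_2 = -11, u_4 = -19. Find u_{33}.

-125

The three given values yield: A + B - C = 3; 2A + B + C = -11; 4A + B + C = -19.
Subtracting the first from the second: A + 2C = -14.
Subtracting the second from the third: 2A = -8.
Solving: C = -5, A = -4, then B = 2.
Hence u_{33} = -4·33 + 2 + (-5)·(-1) = -125.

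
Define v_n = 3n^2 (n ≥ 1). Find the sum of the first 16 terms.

4488

Over n = 1..16: Σn = 136, Σn² = 1496.
Total = (3)·1496 = 4488.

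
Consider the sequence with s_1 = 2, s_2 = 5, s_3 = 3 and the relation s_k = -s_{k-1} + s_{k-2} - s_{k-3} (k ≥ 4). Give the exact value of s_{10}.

5

Compute successive terms:
s_4 = 0, s_5 = -2, s_6 = -1, s_7 = -1, s_8 = 2, s_9 = -2, s_{10} = 5.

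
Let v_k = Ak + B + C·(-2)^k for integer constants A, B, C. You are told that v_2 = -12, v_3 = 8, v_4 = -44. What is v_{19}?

The three given values yield: 2A + B + 4C = -12; 3A + B - 8C = 8; 4A + B + 16C = -44.
Subtracting the first from the second: A - 12C = 20.
Subtracting the second from the third: A + 24C = -52.
Solving: C = -2, A = -4, then B = 4.
So v_k = -4·k + 4 + (-2)·(-2)^k; at k=19 this is 1048504.

1048504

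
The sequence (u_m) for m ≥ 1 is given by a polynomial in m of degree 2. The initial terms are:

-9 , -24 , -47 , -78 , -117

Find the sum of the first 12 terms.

-2858

1st diffs: -15, -23, -31, -39.
2nd diffs: -8, -8, -8 (constant).
Newton forward-difference form: u_m = -9 + (-15)·C(m-1,1) + (-8)·C(m-1,2).
Continuing: …, -164, -219, -282, -353, …, u_{12} = -614.
Summing m = 1..12 (12 terms) gives -2858.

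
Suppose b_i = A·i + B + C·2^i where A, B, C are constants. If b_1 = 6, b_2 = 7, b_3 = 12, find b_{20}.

2097097

At i = 1, 2, 3: A + B + 2C = 6; 2A + B + 4C = 7; 3A + B + 8C = 12.
Subtracting the first from the second: A + 2C = 1.
Subtracting the second from the third: A + 4C = 5.
Solving: C = 2, A = -3, then B = 5.
Hence b_{20} = -3·20 + 5 + 2·1048576 = 2097097.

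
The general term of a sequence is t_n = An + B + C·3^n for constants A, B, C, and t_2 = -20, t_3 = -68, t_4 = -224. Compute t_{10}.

-177092

Plug in n = 2, 3, 4: 2A + B + 9C = -20; 3A + B + 27C = -68; 4A + B + 81C = -224.
Subtracting the first from the second: A + 18C = -48.
Subtracting the second from the third: A + 54C = -156.
Solving: C = -3, A = 6, then B = -5.
Hence t_{10} = 6·10 + (-5) + (-3)·59049 = -177092.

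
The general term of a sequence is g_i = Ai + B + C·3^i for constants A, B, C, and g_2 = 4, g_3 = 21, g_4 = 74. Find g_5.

The three given values yield: 2A + B + 9C = 4; 3A + B + 27C = 21; 4A + B + 81C = 74.
Subtracting the first from the second: A + 18C = 17.
Subtracting the second from the third: A + 54C = 53.
Solving: C = 1, A = -1, then B = -3.
So g_i = -1·i + (-3) + 1·3^i; at i=5 this is 235.

235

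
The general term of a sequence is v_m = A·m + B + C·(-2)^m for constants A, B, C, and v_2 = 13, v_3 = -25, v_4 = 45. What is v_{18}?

786401

Plug in m = 2, 3, 4: 2A + B + 4C = 13; 3A + B - 8C = -25; 4A + B + 16C = 45.
Subtracting the first from the second: A - 12C = -38.
Subtracting the second from the third: A + 24C = 70.
Solving: C = 3, A = -2, then B = 5.
Hence v_{18} = -2·18 + 5 + 3·262144 = 786401.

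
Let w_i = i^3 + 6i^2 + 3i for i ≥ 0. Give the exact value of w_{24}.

w_{24} = 1·24^3 + 6·24^2 + 3·24 = 17352.

17352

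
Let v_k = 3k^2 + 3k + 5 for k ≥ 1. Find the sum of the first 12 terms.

Over k = 1..12: Σk = 78, Σk² = 650.
Total = (3)·650 + (3)·78 + (5)·12 = 2244.

2244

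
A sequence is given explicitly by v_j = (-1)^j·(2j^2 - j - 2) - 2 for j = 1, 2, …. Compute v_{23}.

-1035

(-1)^23 = -1; 2j^2 - j - 2 at j=23 is 1033; so v_{23} = -1035.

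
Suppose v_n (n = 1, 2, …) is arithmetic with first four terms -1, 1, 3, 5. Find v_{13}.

Common difference d = 2.
v_n = -1 + (n - 1)·2.
v_{13} = -1 + 12·2 = 23.

23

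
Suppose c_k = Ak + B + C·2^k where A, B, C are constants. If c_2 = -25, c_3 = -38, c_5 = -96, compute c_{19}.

At k = 2, 3, 5: 2A + B + 4C = -25; 3A + B + 8C = -38; 5A + B + 32C = -96.
Subtracting the first from the second: A + 4C = -13.
Subtracting the second from the third: 2A + 24C = -58.
Solving: C = -2, A = -5, then B = -7.
Hence c_{19} = -5·19 + (-7) + (-2)·524288 = -1048678.

-1048678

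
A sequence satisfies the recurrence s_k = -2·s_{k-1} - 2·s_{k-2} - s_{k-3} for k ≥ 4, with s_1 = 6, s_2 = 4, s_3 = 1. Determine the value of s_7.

6

Applying the relation repeatedly:
s_4 = -16  s_5 = 26  s_6 = -21  s_7 = 6.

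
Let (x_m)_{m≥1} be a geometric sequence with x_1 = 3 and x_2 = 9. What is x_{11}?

Common ratio r = 3.
x_m = 3·3^(m-1).
x_{11} = 3·3^10 = 177147.

177147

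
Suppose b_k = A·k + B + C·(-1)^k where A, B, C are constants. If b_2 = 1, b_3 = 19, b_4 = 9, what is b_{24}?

89

Plug in k = 2, 3, 4: 2A + B + C = 1; 3A + B - C = 19; 4A + B + C = 9.
Subtracting the first from the second: A - 2C = 18.
Subtracting the second from the third: A + 2C = -10.
Solving: C = -7, A = 4, then B = 0.
Therefore b_{24} = 96 + 0 + (-7)·1 = 89.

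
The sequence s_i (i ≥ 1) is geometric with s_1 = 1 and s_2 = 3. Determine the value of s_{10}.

Common ratio r = 3.
s_i = 1·3^(i-1).
s_{10} = 1·3^9 = 19683.

19683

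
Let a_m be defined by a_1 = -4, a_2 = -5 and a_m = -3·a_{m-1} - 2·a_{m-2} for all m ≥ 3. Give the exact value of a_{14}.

-73715

a_3 = 23; a_4 = -59; a_5 = 131; …; a_{11} = 9203; a_{12} = -18419; a_{13} = 36851; a_{14} = -73715.
(Characteristic roots are -1 and -2.)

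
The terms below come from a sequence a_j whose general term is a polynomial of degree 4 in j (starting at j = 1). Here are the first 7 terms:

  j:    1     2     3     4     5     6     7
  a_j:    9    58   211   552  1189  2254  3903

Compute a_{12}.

1st diffs: 49, 153, 341, 637, 1065, 1649.
2nd diffs: 104, 188, 296, 428, 584.
3rd diffs: 84, 108, 132, 156.
4th diffs: 24, 24, 24 (constant).
Newton forward-difference form: a_j = 9 + 49·C(j-1,1) + 104·C(j-1,2) + 84·C(j-1,3) + 24·C(j-1,4).
At j = 12: j-1 = 11, so a_{12} = 9 + 539 + 5720 + 13860 + 7920 = 28048.

28048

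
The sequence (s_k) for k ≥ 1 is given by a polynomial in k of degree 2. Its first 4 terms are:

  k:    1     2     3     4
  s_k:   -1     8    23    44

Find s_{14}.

1st diffs: 9, 15, 21.
2nd diffs: 6, 6 (constant).
Newton forward-difference form: s_k = -1 + 9·C(k-1,1) + 6·C(k-1,2).
At k = 14: k-1 = 13, so s_{14} = -1 + 117 + 468 = 584.

584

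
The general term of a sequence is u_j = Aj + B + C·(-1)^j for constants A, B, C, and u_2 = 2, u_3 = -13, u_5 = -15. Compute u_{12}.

The three given values yield: 2A + B + C = 2; 3A + B - C = -13; 5A + B - C = -15.
Subtracting the first from the second: A - 2C = -15.
Subtracting the second from the third: 2A = -2.
Solving: C = 7, A = -1, then B = -3.
So u_j = -1·j + (-3) + 7·(-1)^j; at j=12 this is -8.

-8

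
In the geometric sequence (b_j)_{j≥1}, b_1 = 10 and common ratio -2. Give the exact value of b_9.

2560

b_j = 10·(-2)^(j-1).
b_9 = 10·(-2)^8 = 2560.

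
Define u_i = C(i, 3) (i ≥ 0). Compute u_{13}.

C(13, 3) = 286, so u_{13} = 286.

286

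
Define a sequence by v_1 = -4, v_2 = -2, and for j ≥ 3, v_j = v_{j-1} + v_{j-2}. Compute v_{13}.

Iterate the recurrence:
v_3 = -6  v_4 = -8  v_5 = -14  …  v_{10} = -152  v_{11} = -246  v_{12} = -398  v_{13} = -644.

-644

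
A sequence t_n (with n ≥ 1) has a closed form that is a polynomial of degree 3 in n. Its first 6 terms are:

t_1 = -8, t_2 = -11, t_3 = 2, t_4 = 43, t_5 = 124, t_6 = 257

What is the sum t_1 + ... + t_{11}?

1st diffs: -3, 13, 41, 81, 133.
2nd diffs: 16, 28, 40, 52.
3rd diffs: 12, 12, 12 (constant).
So t_n = 2n^3 - 4n^2 - 5n - 1.
Continuing: …, 454, 727, 1088, 1549, …, t_{11} = 2122.
Summing n = 1..11 (11 terms) gives 6347.

6347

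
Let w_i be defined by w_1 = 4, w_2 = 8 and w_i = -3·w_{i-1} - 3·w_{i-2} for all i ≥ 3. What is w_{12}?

-4860

Applying the relation repeatedly:
w_3 = -36  w_4 = 84  w_5 = -144  w_6 = 180  w_7 = -108  w_8 = -216  w_9 = 972  w_{10} = -2268  w_{11} = 3888  w_{12} = -4860.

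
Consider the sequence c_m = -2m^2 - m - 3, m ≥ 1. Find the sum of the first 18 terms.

Over m = 1..18: Σm = 171, Σm² = 2109.
Total = (-2)·2109 + (-1)·171 + (-3)·18 = -4443.

-4443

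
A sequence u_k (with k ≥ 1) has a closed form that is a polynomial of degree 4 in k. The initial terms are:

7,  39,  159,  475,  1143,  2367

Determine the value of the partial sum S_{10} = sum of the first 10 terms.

1st diffs: 32, 120, 316, 668, 1224.
2nd diffs: 88, 196, 352, 556.
3rd diffs: 108, 156, 204.
4th diffs: 48, 48 (constant).
So u_k = 2k^4 - 2k^3 + 6k^2 - 2k + 3.
Continuing: 4399, 7539, 12135, 18583.
Summing k = 1..10 (10 terms) gives 46846.

46846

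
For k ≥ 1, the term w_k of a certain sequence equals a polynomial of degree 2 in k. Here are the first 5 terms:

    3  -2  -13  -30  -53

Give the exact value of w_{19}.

-1005

1st diffs: -5, -11, -17, -23.
2nd diffs: -6, -6, -6 (constant).
So w_k = -3k^2 + 4k + 2.
Evaluating at k = 19 gives w_{19} = -1005.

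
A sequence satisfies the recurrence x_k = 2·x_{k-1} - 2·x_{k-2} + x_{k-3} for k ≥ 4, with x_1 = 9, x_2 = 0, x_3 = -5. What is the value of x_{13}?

9

Applying the relation repeatedly:
x_4 = -1, x_5 = 8, x_6 = 13, x_7 = 9, x_8 = 0, x_9 = -5, x_{10} = -1, x_{11} = 8, x_{12} = 13, x_{13} = 9.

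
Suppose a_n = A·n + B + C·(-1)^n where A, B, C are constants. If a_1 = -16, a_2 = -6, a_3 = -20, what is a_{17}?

-48

The three given values yield: A + B - C = -16; 2A + B + C = -6; 3A + B - C = -20.
Subtracting the first from the second: A + 2C = 10.
Subtracting the second from the third: A - 2C = -14.
Solving: C = 6, A = -2, then B = -8.
So a_n = -2·n + (-8) + 6·(-1)^n; at n=17 this is -48.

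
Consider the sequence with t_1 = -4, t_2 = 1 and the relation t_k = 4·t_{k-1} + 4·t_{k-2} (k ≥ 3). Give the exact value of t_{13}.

-65675264

Applying the relation repeatedly:
t_3 = -12  t_4 = -44  t_5 = -224  …  t_{10} = -583424  t_{11} = -2817024  t_{12} = -13601792  t_{13} = -65675264.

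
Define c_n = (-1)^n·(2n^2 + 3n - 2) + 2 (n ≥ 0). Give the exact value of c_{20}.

860

(-1)^20 = 1; 2n^2 + 3n - 2 at n=20 is 858; so c_{20} = 860.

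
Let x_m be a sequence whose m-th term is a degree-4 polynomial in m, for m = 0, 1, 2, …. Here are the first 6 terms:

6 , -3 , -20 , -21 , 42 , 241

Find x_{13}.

1st diffs: -9, -17, -1, 63, 199.
2nd diffs: -8, 16, 64, 136.
3rd diffs: 24, 48, 72.
4th diffs: 24, 24 (constant).
Newton forward-difference form: x_m = 6 + (-9)·C(m,1) + (-8)·C(m,2) + 24·C(m,3) + 24·C(m,4).
At m = 13: m = 13, so x_{13} = 6 - 117 - 624 + 6864 + 17160 = 23289.

23289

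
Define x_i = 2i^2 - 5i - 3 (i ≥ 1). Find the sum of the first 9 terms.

Over i = 1..9: Σi = 45, Σi² = 285.
Total = (2)·285 + (-5)·45 + (-3)·9 = 318.

318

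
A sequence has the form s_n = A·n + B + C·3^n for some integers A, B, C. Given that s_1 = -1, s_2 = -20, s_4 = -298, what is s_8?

-26198

The three given values yield: A + B + 3C = -1; 2A + B + 9C = -20; 4A + B + 81C = -298.
Subtracting the first from the second: A + 6C = -19.
Subtracting the second from the third: 2A + 72C = -278.
Solving: C = -4, A = 5, then B = 6.
So s_n = 5·n + 6 + (-4)·3^n; at n=8 this is -26198.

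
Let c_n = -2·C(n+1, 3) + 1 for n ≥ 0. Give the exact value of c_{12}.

-571

C(13, 3) = 286, so c_{12} = -571.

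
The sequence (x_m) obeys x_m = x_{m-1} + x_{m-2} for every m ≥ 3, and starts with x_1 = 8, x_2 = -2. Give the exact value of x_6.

Iterate the recurrence:
x_3 = 6  x_4 = 4  x_5 = 10  x_6 = 14.

14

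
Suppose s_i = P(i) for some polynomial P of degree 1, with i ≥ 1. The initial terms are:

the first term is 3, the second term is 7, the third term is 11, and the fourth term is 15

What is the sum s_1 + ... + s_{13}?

1st diffs: 4, 4, 4 (constant).
So s_i = 4i - 1.
Continuing: …, 19, 23, 27, 31, …, s_{13} = 51.
Summing i = 1..13 (13 terms) gives 351.

351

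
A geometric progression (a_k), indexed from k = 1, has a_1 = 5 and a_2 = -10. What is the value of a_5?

80

Common ratio r = -2.
a_k = 5·(-2)^(k-1).
a_5 = 5·(-2)^4 = 80.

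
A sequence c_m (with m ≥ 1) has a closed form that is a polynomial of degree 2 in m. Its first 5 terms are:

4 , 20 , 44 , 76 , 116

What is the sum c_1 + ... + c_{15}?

5380

1st diffs: 16, 24, 32, 40.
2nd diffs: 8, 8, 8 (constant).
Newton forward-difference form: c_m = 4 + 16·C(m-1,1) + 8·C(m-1,2).
Continuing: …, 164, 220, 284, 356, …, c_{15} = 956.
Summing m = 1..15 (15 terms) gives 5380.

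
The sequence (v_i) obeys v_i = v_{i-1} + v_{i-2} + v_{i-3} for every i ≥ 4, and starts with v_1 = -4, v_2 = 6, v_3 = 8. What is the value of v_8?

142

Step forward from the initial values:
v_4 = 10;  v_5 = 24;  v_6 = 42;  v_7 = 76;  v_8 = 142.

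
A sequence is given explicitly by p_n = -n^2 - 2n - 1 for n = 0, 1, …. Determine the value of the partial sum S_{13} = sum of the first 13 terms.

-819

Over n = 0..12: Σn = 78, Σn² = 650.
Total = (-1)·650 + (-2)·78 + (-1)·13 = -819.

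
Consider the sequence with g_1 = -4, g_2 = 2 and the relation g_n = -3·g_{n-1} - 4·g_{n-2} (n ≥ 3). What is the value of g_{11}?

106

Step forward from the initial values:
g_3 = 10;  g_4 = -38;  g_5 = 74;  g_6 = -70;  g_7 = -86;  g_8 = 538;  g_9 = -1270;  g_{10} = 1658;  g_{11} = 106.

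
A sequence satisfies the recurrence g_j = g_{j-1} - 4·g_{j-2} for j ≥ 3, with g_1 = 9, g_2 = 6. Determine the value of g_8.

-1110

g_3 = -30  g_4 = -54  g_5 = 66  g_6 = 282  g_7 = 18  g_8 = -1110.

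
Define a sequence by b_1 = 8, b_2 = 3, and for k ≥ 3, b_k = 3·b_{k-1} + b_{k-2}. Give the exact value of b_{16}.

Applying the relation repeatedly:
b_3 = 17, b_4 = 54, b_5 = 179, …, b_{13} = 2533688, b_{14} = 8368203, b_{15} = 27638297, b_{16} = 91283094.

91283094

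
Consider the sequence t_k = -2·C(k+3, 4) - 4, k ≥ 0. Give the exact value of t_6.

-256

C(9, 4) = 126, so t_6 = -256.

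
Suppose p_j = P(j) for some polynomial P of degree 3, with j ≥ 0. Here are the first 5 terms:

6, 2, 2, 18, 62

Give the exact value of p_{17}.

8642

1st diffs: -4, 0, 16, 44.
2nd diffs: 4, 16, 28.
3rd diffs: 12, 12 (constant).
Newton forward-difference form: p_j = 6 + (-4)·C(j,1) + 4·C(j,2) + 12·C(j,3).
At j = 17: j = 17, so p_{17} = 6 - 68 + 544 + 8160 = 8642.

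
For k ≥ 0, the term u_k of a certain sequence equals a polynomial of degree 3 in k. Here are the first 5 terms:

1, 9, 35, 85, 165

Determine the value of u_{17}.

1st diffs: 8, 26, 50, 80.
2nd diffs: 18, 24, 30.
3rd diffs: 6, 6 (constant).
Newton forward-difference form: u_k = 1 + 8·C(k,1) + 18·C(k,2) + 6·C(k,3).
At k = 17: k = 17, so u_{17} = 1 + 136 + 2448 + 4080 = 6665.

6665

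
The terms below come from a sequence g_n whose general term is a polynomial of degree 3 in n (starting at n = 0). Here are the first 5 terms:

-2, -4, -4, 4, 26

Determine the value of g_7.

236

1st diffs: -2, 0, 8, 22.
2nd diffs: 2, 8, 14.
3rd diffs: 6, 6 (constant).
Newton forward-difference form: g_n = -2 + (-2)·C(n,1) + 2·C(n,2) + 6·C(n,3).
At n = 7: n = 7, so g_7 = -2 - 14 + 42 + 210 = 236.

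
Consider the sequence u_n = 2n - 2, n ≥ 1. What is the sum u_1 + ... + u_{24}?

552

Over n = 1..24: Σn = 300.
Total = (2)·300 + (-2)·24 = 552.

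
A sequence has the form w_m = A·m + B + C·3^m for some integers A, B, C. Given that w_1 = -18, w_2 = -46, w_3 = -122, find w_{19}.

At m = 1, 2, 3: A + B + 3C = -18; 2A + B + 9C = -46; 3A + B + 27C = -122.
Subtracting the first from the second: A + 6C = -28.
Subtracting the second from the third: A + 18C = -76.
Solving: C = -4, A = -4, then B = -2.
So w_m = -4·m + (-2) + (-4)·3^m; at m=19 this is -4649045946.

-4649045946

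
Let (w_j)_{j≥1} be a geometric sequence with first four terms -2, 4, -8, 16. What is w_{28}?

Common ratio r = -2.
w_j = (-2)·(-2)^(j-1).
w_{28} = (-2)·(-2)^27 = 268435456.

268435456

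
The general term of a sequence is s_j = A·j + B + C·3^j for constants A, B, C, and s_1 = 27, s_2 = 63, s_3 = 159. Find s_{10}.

295311

Write the equations: A + B + 3C = 27; 2A + B + 9C = 63; 3A + B + 27C = 159.
Subtracting the first from the second: A + 6C = 36.
Subtracting the second from the third: A + 18C = 96.
Solving: C = 5, A = 6, then B = 6.
Hence s_{10} = 6·10 + 6 + 5·59049 = 295311.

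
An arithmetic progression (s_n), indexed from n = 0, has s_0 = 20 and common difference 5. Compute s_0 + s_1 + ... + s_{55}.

8820

s_n = 20 + (n - 0)·5.
s_{55} = 295; S = 56·(20 + 295)/2 = 8820.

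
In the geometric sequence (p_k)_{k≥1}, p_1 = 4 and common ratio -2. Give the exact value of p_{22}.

-8388608

p_k = 4·(-2)^(k-1).
p_{22} = 4·(-2)^21 = -8388608.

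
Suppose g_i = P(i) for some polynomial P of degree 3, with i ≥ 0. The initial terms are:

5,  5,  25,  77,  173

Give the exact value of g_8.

1st diffs: 0, 20, 52, 96.
2nd diffs: 20, 32, 44.
3rd diffs: 12, 12 (constant).
Newton forward-difference form: g_i = 5 + 20·C(i,2) + 12·C(i,3).
At i = 8: i = 8, so g_8 = 5 + 560 + 672 = 1237.

1237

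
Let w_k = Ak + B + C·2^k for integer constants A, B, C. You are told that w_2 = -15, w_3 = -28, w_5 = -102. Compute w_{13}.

-24590

Write the equations: 2A + B + 4C = -15; 3A + B + 8C = -28; 5A + B + 32C = -102.
Subtracting the first from the second: A + 4C = -13.
Subtracting the second from the third: 2A + 24C = -74.
Solving: C = -3, A = -1, then B = -1.
Therefore w_{13} = -13 + (-1) + (-3)·8192 = -24590.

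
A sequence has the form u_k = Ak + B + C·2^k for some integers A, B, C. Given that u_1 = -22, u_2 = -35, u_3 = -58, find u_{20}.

At k = 1, 2, 3: A + B + 2C = -22; 2A + B + 4C = -35; 3A + B + 8C = -58.
Subtracting the first from the second: A + 2C = -13.
Subtracting the second from the third: A + 4C = -23.
Solving: C = -5, A = -3, then B = -9.
Hence u_{20} = -3·20 + (-9) + (-5)·1048576 = -5242949.

-5242949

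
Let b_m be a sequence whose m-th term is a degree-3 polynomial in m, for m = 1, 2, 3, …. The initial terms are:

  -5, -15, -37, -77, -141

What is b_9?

-757

1st diffs: -10, -22, -40, -64.
2nd diffs: -12, -18, -24.
3rd diffs: -6, -6 (constant).
So b_m = -m^3 - 3m - 1.
Evaluating at m = 9 gives b_9 = -757.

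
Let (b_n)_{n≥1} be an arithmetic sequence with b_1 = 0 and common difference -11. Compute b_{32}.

b_n = 0 + (n - 1)·(-11).
b_{32} = 0 + 31·(-11) = -341.

-341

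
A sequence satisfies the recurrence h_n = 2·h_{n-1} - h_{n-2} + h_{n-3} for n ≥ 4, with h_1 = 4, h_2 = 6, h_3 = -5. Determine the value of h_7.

h_4 = -12, h_5 = -13, h_6 = -19, h_7 = -37.

-37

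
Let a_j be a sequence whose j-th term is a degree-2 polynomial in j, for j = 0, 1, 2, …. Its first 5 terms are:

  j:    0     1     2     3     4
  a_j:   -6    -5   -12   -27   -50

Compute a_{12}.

-522

1st diffs: 1, -7, -15, -23.
2nd diffs: -8, -8, -8 (constant).
Newton forward-difference form: a_j = -6 + 1·C(j,1) + (-8)·C(j,2).
At j = 12: j = 12, so a_{12} = -6 + 12 - 528 = -522.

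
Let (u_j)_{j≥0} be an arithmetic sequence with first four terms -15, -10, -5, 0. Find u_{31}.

Common difference d = 5.
u_j = -15 + (j - 0)·5.
u_{31} = -15 + 31·5 = 140.

140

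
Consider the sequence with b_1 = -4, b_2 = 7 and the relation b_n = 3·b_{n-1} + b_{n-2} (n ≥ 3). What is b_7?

2084

Step forward from the initial values:
b_3 = 17; b_4 = 58; b_5 = 191; b_6 = 631; b_7 = 2084.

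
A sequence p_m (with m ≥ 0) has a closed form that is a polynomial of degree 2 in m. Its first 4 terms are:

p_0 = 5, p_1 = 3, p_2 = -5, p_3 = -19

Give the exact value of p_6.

1st diffs: -2, -8, -14.
2nd diffs: -6, -6 (constant).
Newton forward-difference form: p_m = 5 + (-2)·C(m,1) + (-6)·C(m,2).
At m = 6: m = 6, so p_6 = 5 - 12 - 90 = -97.

-97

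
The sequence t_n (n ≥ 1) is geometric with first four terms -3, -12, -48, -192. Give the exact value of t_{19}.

-206158430208

Common ratio r = 4.
t_n = (-3)·4^(n-1).
t_{19} = (-3)·4^18 = -206158430208.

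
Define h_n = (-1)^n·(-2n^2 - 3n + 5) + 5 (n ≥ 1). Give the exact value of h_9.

(-1)^9 = -1; -2n^2 - 3n + 5 at n=9 is -184; so h_9 = 189.

189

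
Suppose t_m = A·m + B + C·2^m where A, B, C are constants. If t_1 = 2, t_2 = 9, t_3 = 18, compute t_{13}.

8252

Write the equations: A + B + 2C = 2; 2A + B + 4C = 9; 3A + B + 8C = 18.
Subtracting the first from the second: A + 2C = 7.
Subtracting the second from the third: A + 4C = 9.
Solving: C = 1, A = 5, then B = -5.
Hence t_{13} = 5·13 + (-5) + 1·8192 = 8252.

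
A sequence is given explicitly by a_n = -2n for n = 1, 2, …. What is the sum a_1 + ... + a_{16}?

Over n = 1..16: Σn = 136.
Total = (-2)·136 = -272.

-272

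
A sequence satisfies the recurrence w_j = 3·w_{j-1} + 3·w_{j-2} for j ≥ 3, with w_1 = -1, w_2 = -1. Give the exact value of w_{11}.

-239841

Step forward from the initial values:
w_3 = -6; w_4 = -21; w_5 = -81; w_6 = -306; w_7 = -1161; w_8 = -4401; w_9 = -16686; w_{10} = -63261; w_{11} = -239841.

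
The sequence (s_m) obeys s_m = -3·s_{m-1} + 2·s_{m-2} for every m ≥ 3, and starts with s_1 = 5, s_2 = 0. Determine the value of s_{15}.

35982190

Step forward from the initial values:
s_3 = 10  s_4 = -30  s_5 = 110  …  s_{12} = -796470  s_{13} = 2836670  s_{14} = -10102950  s_{15} = 35982190.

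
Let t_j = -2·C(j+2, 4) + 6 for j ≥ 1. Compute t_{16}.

C(18, 4) = 3060, so t_{16} = -6114.

-6114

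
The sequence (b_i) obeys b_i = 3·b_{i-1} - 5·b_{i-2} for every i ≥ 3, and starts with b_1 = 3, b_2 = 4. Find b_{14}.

Iterate the recurrence:
b_3 = -3;  b_4 = -29;  b_5 = -72;  …;  b_{11} = -5328;  b_{12} = -20879;  b_{13} = -35997;  b_{14} = -3596.

-3596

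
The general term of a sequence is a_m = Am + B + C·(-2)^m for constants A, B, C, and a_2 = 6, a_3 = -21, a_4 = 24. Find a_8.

The three given values yield: 2A + B + 4C = 6; 3A + B - 8C = -21; 4A + B + 16C = 24.
Subtracting the first from the second: A - 12C = -27.
Subtracting the second from the third: A + 24C = 45.
Solving: C = 2, A = -3, then B = 4.
So a_m = -3·m + 4 + 2·(-2)^m; at m=8 this is 492.

492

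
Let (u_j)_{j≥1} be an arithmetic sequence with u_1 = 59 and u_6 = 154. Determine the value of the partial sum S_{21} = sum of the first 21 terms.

5229

Common difference d = (154 - 59) / (6 - 1) = 19.
u_j = 59 + (j - 1)·19.
u_{21} = 439; S = 21·(59 + 439)/2 = 5229.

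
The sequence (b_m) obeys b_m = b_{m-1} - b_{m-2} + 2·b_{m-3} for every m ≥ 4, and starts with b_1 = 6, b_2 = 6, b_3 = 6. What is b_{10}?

60

Applying the relation repeatedly:
b_4 = 12; b_5 = 18; b_6 = 18; b_7 = 24; b_8 = 42; b_9 = 54; b_{10} = 60.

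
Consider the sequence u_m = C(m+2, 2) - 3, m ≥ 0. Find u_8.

42

C(10, 2) = 45, so u_8 = 42.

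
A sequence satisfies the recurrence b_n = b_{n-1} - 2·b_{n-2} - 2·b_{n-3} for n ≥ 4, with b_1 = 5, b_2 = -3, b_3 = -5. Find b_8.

Iterate the recurrence:
b_4 = -9; b_5 = 7; b_6 = 35; b_7 = 39; b_8 = -45.

-45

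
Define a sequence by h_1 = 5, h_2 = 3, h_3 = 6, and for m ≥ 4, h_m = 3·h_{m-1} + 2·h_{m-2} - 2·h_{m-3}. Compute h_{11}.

Applying the relation repeatedly:
h_4 = 14;  h_5 = 48;  h_6 = 160;  h_7 = 548;  h_8 = 1868;  h_9 = 6380;  h_{10} = 21780;  h_{11} = 74364.

74364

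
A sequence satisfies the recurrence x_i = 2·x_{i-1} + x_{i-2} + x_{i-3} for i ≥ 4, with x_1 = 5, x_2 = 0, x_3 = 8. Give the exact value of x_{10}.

5430

Iterate the recurrence:
x_4 = 21;  x_5 = 50;  x_6 = 129;  x_7 = 329;  x_8 = 837;  x_9 = 2132;  x_{10} = 5430.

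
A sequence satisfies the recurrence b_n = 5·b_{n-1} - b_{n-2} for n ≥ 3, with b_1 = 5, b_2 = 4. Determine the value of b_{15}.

2167659135

Step forward from the initial values:
b_3 = 15; b_4 = 71; b_5 = 340; …; b_{12} = 19707621; b_{13} = 94424885; b_{14} = 452416804; b_{15} = 2167659135.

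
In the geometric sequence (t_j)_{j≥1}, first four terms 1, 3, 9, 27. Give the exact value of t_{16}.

Common ratio r = 3.
t_j = 1·3^(j-1).
t_{16} = 1·3^15 = 14348907.

14348907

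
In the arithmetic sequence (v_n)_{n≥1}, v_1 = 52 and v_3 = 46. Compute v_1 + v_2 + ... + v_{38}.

Common difference d = (46 - 52) / (3 - 1) = -3.
v_n = 52 + (n - 1)·(-3).
v_{38} = -59; S = 38·(52 + (-59))/2 = -133.

-133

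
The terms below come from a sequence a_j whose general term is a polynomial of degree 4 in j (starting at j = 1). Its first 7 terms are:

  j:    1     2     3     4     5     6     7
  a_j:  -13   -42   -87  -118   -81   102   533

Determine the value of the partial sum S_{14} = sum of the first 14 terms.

1st diffs: -29, -45, -31, 37, 183, 431.
2nd diffs: -16, 14, 68, 146, 248.
3rd diffs: 30, 54, 78, 102.
4th diffs: 24, 24, 24 (constant).
Newton forward-difference form: a_j = -13 + (-29)·C(j-1,1) + (-16)·C(j-1,2) + 30·C(j-1,3) + 24·C(j-1,4).
Continuing: …, 1338, 2667, 4694, 7617, …, a_{14} = 24102.
Summing j = 1..14 (14 terms) gives 69433.

69433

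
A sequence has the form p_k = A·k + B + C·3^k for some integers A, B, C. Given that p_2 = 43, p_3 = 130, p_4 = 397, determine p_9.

98392

The three given values yield: 2A + B + 9C = 43; 3A + B + 27C = 130; 4A + B + 81C = 397.
Subtracting the first from the second: A + 18C = 87.
Subtracting the second from the third: A + 54C = 267.
Solving: C = 5, A = -3, then B = 4.
Hence p_9 = -3·9 + 4 + 5·19683 = 98392.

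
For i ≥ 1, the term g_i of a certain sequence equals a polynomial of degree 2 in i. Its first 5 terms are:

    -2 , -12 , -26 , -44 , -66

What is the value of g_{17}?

-642

1st diffs: -10, -14, -18, -22.
2nd diffs: -4, -4, -4 (constant).
So g_i = -2i^2 - 4i + 4.
Evaluating at i = 17 gives g_{17} = -642.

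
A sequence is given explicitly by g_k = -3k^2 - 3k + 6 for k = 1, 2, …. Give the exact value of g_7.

-162

g_7 = -3·7^2 - 3·7 + 6 = -162.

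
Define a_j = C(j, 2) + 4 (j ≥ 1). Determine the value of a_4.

C(4, 2) = 6, so a_4 = 10.

10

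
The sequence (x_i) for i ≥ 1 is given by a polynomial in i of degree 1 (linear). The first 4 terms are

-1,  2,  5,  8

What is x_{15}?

1st diffs: 3, 3, 3 (constant).
So x_i = 3i - 4.
Evaluating at i = 15 gives x_{15} = 41.

41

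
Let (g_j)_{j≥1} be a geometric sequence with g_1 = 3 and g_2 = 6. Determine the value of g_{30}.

1610612736

Common ratio r = 2.
g_j = 3·2^(j-1).
g_{30} = 3·2^29 = 1610612736.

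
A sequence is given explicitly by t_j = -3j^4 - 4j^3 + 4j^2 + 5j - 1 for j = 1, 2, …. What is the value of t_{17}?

-268975

t_{17} = -3·17^4 - 4·17^3 + 4·17^2 + 5·17 - 1 = -268975.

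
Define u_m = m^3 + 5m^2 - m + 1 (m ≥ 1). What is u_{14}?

u_{14} = 1·14^3 + 5·14^2 - 1·14 + 1 = 3711.

3711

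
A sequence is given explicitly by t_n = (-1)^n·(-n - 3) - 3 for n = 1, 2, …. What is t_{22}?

(-1)^22 = 1; -n - 3 at n=22 is -25; so t_{22} = -28.

-28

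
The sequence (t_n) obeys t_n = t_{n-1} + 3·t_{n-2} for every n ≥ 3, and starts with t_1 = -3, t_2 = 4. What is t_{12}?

Step forward from the initial values:
t_3 = -5, t_4 = 7, t_5 = -8, t_6 = 13, t_7 = -11, t_8 = 28, t_9 = -5, t_{10} = 79, t_{11} = 64, t_{12} = 301.

301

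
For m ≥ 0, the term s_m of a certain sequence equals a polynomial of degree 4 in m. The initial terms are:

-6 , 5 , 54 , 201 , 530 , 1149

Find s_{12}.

27714

1st diffs: 11, 49, 147, 329, 619.
2nd diffs: 38, 98, 182, 290.
3rd diffs: 60, 84, 108.
4th diffs: 24, 24 (constant).
Newton forward-difference form: s_m = -6 + 11·C(m,1) + 38·C(m,2) + 60·C(m,3) + 24·C(m,4).
At m = 12: m = 12, so s_{12} = -6 + 132 + 2508 + 13200 + 11880 = 27714.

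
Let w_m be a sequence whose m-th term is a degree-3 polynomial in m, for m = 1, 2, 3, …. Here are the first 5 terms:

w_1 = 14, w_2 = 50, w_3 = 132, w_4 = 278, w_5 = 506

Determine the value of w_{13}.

7442

1st diffs: 36, 82, 146, 228.
2nd diffs: 46, 64, 82.
3rd diffs: 18, 18 (constant).
Newton forward-difference form: w_m = 14 + 36·C(m-1,1) + 46·C(m-1,2) + 18·C(m-1,3).
At m = 13: m-1 = 12, so w_{13} = 14 + 432 + 3036 + 3960 = 7442.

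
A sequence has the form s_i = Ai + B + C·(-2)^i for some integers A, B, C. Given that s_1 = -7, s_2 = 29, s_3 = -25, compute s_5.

-133

At i = 1, 2, 3: A + B - 2C = -7; 2A + B + 4C = 29; 3A + B - 8C = -25.
Subtracting the first from the second: A + 6C = 36.
Subtracting the second from the third: A - 12C = -54.
Solving: C = 5, A = 6, then B = -3.
So s_i = 6·i + (-3) + 5·(-2)^i; at i=5 this is -133.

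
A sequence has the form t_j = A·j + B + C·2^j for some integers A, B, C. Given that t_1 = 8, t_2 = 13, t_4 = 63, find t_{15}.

163768

Plug in j = 1, 2, 4: A + B + 2C = 8; 2A + B + 4C = 13; 4A + B + 16C = 63.
Subtracting the first from the second: A + 2C = 5.
Subtracting the second from the third: 2A + 12C = 50.
Solving: C = 5, A = -5, then B = 3.
Therefore t_{15} = -75 + 3 + 5·32768 = 163768.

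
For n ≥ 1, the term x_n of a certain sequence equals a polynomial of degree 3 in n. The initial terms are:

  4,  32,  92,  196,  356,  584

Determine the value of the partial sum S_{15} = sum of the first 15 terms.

1st diffs: 28, 60, 104, 160, 228.
2nd diffs: 32, 44, 56, 68.
3rd diffs: 12, 12, 12 (constant).
Newton forward-difference form: x_n = 4 + 28·C(n-1,1) + 32·C(n-1,2) + 12·C(n-1,3).
Continuing: …, 892, 1292, 1796, 2416, …, x_{15} = 7676.
Summing n = 1..15 (15 terms) gives 33940.

33940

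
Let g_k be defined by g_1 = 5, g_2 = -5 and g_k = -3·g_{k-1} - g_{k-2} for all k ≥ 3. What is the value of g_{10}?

Iterate the recurrence:
g_3 = 10; g_4 = -25; g_5 = 65; g_6 = -170; g_7 = 445; g_8 = -1165; g_9 = 3050; g_{10} = -7985.

-7985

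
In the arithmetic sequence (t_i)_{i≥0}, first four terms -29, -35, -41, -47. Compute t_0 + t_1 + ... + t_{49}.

Common difference d = -6.
t_i = -29 + (i - 0)·(-6).
t_{49} = -323; S = 50·(-29 + (-323))/2 = -8800.

-8800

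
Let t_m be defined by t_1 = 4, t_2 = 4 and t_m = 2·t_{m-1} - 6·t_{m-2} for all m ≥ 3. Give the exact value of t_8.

t_3 = -16  t_4 = -56  t_5 = -16  t_6 = 304  t_7 = 704  t_8 = -416.

-416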